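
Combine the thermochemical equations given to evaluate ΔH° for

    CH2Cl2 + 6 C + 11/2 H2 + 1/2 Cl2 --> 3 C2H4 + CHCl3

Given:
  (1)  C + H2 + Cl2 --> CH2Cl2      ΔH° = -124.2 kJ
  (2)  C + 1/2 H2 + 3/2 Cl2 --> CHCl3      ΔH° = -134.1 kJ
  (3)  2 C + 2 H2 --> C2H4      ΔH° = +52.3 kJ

ΔH° = 147.0 kJ

(1) reversed (CH2Cl2 must end up as a reactant): +124.2 kJ
(2) as written (CHCl3 already on the product side): -134.1 kJ
(3) × 3 (scale by 3 for the 3 C2H4): (3)·(+52.3) = +156.9 kJ
Combining the equations, ΔH° = (-1)·(-124.2) + (1)·(-134.1) + (3)·(+52.3) = 147.0 kJ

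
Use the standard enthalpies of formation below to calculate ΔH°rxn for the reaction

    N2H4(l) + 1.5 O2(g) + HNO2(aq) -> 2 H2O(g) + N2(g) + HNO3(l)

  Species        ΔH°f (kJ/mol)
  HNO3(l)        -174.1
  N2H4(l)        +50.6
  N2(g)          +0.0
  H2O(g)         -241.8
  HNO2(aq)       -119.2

ΔH°rxn = -589.1 kJ/mol

Products: 2·(-241.8) + 1·(+0.0) + 1·(-174.1) = -657.7
Reactants: 1·(+50.6) + 3/2·(+0.0) + 1·(-119.2) = -68.6
ΔH°rxn = (-657.7) − (-68.6) = -589.1 kJ/mol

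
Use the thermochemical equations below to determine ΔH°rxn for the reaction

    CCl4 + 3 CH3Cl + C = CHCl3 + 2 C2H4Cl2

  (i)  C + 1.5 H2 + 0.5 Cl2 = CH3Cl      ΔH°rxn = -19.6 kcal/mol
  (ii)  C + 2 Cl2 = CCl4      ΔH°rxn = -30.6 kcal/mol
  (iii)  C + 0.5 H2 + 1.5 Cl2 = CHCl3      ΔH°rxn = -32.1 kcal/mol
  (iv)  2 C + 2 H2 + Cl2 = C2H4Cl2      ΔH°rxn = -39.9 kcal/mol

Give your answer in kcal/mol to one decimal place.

ΔH°rxn = -22.5 kcal/mol

(i) reversed and × 3 (reverse to put CH3Cl on the reactant side; ×3 to match 3 CH3Cl in the target): (-3)·(-19.6) = +58.8 kcal/mol
(ii) reversed (CCl4 must end up as a reactant): +30.6 kcal/mol
(iii) as written (CHCl3 already on the product side): -32.1 kcal/mol
(iv) × 2 (scale by 2 for the 2 C2H4Cl2): (2)·(-39.9) = -79.8 kcal/mol
Since enthalpy is a state function, ΔH°rxn = (-3)·(-19.6) + (-1)·(-30.6) + (1)·(-32.1) + (2)·(-39.9) = -22.5 kcal/mol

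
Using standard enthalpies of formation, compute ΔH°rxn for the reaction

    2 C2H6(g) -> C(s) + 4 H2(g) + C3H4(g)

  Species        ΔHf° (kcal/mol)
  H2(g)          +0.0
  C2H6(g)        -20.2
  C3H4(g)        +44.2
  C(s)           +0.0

ΔH°rxn = Σ nΔHf°(products) − Σ nΔHf°(reactants).
Products: 1·(+0.0) + 4·(+0.0) + 1·(+44.2) = +44.2
Reactants: 2·(-20.2) = -40.4
ΔH°rxn = (+44.2) − (-40.4) = 84.6 kcal/mol

ΔH°rxn = 84.6 kcal/mol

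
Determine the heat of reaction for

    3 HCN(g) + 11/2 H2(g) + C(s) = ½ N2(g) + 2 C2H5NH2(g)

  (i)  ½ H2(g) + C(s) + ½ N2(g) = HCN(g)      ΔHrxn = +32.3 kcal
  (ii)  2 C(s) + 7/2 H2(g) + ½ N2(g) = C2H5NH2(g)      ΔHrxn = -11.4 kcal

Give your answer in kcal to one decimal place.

(i) reversed and × 3 (HCN(g) must end up as a reactant; scale by 3 for the 3 HCN(g)): (-3)·(+32.3) = -96.9 kcal
(ii) × 2 (scale by 2 for the 2 C2H5NH2(g)): (2)·(-11.4) = -22.8 kcal
ΔHrxn = (-96.9) + (-22.8) = -119.7 kcal

ΔHrxn = -119.7 kcal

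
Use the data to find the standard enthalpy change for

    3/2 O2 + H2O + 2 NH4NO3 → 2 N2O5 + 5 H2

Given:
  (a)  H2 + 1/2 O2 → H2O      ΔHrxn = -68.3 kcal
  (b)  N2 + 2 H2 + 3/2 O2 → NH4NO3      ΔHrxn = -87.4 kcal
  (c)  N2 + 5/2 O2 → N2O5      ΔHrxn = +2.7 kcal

ΔHrxn = 248.5 kcal

(a) reversed: +68.3 kcal
(b) reversed and × 2: (-2)·(-87.4) = +174.8 kcal
(c) × 2: (2)·(+2.7) = +5.4 kcal
ΔHrxn = (-1)·(-68.3) + (-2)·(-87.4) + (2)·(+2.7) = 248.5 kcal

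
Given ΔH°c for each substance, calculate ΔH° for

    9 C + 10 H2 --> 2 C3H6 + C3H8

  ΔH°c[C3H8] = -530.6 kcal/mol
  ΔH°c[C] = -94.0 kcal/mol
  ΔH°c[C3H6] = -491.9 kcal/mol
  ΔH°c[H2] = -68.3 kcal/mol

ΔH° = -14.6 kcal/mol

Using ΔH = Σ nΔHc°(reactants) − Σ nΔHc°(products):
= [9·(-94.0) + 10·(-68.3)] − [2·(-491.9) + 1·(-530.6)]
= -14.6 kcal/mol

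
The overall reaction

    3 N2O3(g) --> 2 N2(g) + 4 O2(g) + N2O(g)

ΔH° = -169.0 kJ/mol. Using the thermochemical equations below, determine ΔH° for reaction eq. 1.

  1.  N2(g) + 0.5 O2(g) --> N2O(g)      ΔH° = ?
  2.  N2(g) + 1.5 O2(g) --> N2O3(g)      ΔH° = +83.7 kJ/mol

ΔH° = 82.1 kJ/mol

eq. 1 as written (N2O(g) already on the product side): contributes x
eq. 2 reversed and × 3 (reverse to put N2O3(g) on the reactant side; scale by 3 for the 3 N2O3(g)): (-3)·(+83.7) = -251.1 kJ/mol
-169.0 = (-251.1) + x
x = (-169.0 − (-251.1)) / (1) = 82.1 kJ/mol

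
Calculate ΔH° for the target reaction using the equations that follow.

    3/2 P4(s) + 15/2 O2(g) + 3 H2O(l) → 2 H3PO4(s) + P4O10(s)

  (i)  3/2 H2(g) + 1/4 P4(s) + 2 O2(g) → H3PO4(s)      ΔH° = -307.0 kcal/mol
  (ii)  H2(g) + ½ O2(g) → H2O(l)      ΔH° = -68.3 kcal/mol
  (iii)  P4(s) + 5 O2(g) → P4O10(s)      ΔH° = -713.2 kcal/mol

(i) × 2 (scale by 2 for the 2 H3PO4(s)): (2)·(-307.0) = -614.0 kcal/mol
(ii) reversed and × 3 (reverse to put H2O(l) on the reactant side; ×3 to match 3 H2O(l) in the target): (-3)·(-68.3) = +204.9 kcal/mol
(iii) as written (P4O10(s) already on the product side): -713.2 kcal/mol
Combining the equations, ΔH° = (2)·(-307.0) + (-3)·(-68.3) + (1)·(-713.2) = -1122.3 kcal/mol

ΔH° = -1122.3 kcal/mol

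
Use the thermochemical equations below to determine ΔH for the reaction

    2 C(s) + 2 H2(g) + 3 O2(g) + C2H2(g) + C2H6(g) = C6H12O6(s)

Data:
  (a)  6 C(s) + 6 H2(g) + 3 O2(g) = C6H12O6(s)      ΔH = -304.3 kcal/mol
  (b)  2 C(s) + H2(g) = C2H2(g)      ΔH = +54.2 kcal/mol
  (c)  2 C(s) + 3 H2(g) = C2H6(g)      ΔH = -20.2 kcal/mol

ΔH = -338.3 kcal/mol

(a) as written (C6H12O6(s) already on the product side): -304.3 kcal/mol
(b) reversed (C2H2(g) must end up as a reactant): -54.2 kcal/mol
(c) reversed (C2H6(g) must end up as a reactant): +20.2 kcal/mol
ΔH = (1)·(-304.3) + (-1)·(+54.2) + (-1)·(-20.2) = -338.3 kcal/mol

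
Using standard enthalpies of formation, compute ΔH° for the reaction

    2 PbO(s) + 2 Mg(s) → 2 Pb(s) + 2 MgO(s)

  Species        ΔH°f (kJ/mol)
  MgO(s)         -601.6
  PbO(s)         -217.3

ΔH° = -768.6 kJ/mol

Products: 2·(+0.0) + 2·(-601.6) = -1203.2
Reactants: 2·(-217.3) + 2·(+0.0) = -434.6
ΔH° = (-1203.2) − (-434.6) = -768.6 kJ/mol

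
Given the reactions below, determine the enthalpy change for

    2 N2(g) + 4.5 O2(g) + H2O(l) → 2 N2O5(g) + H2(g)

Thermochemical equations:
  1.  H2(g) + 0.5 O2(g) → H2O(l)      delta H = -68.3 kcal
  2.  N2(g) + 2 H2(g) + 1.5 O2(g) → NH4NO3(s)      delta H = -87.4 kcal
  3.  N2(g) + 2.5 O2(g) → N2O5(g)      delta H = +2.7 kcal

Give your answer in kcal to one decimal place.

delta H = 73.7 kcal

eq. 1 reversed (H2O(l) must end up as a reactant): +68.3 kcal
eq. 2: not needed (NH4NO3(s) appears nowhere else).
eq. 3 × 2 (scale by 2 for the 2 N2O5(g)): (2)·(+2.7) = +5.4 kcal
Summing the manipulated equations, delta H = (-1)·(-68.3) + (2)·(+2.7) = 73.7 kcal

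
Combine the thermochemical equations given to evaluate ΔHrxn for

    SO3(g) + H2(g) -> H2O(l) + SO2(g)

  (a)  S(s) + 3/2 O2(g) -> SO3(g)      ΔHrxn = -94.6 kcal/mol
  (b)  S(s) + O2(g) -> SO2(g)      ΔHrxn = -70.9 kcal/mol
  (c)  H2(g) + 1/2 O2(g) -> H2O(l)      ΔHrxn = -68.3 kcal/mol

(a) reversed (reverse to put SO3(g) on the reactant side): +94.6 kcal/mol
(b) as written (SO2(g) already on the product side): -70.9 kcal/mol
(c) as written (H2O(l) already on the product side): -68.3 kcal/mol
By Hess's law, ΔHrxn = (-1)·(-94.6) + (1)·(-70.9) + (1)·(-68.3) = -44.6 kcal/mol

ΔHrxn = -44.6 kcal/mol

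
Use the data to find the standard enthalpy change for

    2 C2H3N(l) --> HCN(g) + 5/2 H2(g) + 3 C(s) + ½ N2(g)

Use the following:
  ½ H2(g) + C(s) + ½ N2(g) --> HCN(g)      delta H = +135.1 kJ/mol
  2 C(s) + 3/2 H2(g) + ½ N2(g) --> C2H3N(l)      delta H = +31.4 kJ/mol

equation 1 as written: +135.1 kJ/mol
equation 2 reversed and × 2: (-2)·(+31.4) = -62.8 kJ/mol
Since enthalpy is a state function, delta H = (1)·(+135.1) + (-2)·(+31.4) = 72.3 kJ/mol

delta H = 72.3 kJ/mol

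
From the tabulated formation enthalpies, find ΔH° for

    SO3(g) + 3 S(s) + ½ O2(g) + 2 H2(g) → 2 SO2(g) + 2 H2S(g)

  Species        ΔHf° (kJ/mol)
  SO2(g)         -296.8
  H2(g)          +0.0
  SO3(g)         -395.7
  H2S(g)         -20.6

Products: 2·(-296.8) + 2·(-20.6) = -634.8
Reactants: 1·(-395.7) + 3·(+0.0) + 1/2·(+0.0) + 2·(+0.0) = -395.7
ΔH° = (-634.8) − (-395.7) = -239.1 kJ/mol

ΔH° = -239.1 kJ/mol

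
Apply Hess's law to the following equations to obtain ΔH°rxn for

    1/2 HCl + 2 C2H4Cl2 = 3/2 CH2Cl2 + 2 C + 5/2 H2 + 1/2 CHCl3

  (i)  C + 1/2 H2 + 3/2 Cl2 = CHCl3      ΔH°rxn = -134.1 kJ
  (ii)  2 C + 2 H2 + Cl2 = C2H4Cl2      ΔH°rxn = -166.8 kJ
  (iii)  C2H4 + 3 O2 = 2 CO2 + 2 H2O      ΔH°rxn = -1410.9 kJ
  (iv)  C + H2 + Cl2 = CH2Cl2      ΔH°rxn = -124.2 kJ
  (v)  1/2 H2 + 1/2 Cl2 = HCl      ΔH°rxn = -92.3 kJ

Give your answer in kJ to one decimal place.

(i) × 1/2 (×1/2 to match 1/2 CHCl3 in the target): (1/2)·(-134.1) = -67.05 kJ
(ii) reversed and × 2 (reverse to put C2H4Cl2 on the reactant side; scale by 2 for the 2 C2H4Cl2): (-2)·(-166.8) = +333.6 kJ
(iii): not needed (H2O appears nowhere else).
(iv) × 3/2 (scale by 3/2 for the 3/2 CH2Cl2): (3/2)·(-124.2) = -186.3 kJ
(v) reversed and × 1/2 (HCl must end up as a reactant; scale by 1/2 for the 1/2 HCl): (-1/2)·(-92.3) = +46.15 kJ
Since enthalpy is a state function, ΔH°rxn = (1/2)·(-134.1) + (-2)·(-166.8) + (3/2)·(-124.2) + (-1/2)·(-92.3) = 126.4 kJ

ΔH°rxn = 126.4 kJ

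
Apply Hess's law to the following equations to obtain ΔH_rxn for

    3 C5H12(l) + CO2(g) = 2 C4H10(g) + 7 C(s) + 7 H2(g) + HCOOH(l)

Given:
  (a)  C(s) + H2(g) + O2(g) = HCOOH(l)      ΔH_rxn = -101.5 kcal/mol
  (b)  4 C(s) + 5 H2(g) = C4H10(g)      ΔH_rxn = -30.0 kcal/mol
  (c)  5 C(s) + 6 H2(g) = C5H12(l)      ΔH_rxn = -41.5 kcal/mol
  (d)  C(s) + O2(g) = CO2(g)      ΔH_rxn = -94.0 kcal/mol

ΔH_rxn = 57.0 kcal/mol

(a) as written (HCOOH(l) already on the product side): -101.5 kcal/mol
(b) × 2 (scale by 2 for the 2 C4H10(g)): (2)·(-30.0) = -60.0 kcal/mol
(c) reversed and × 3 (reverse to put C5H12(l) on the reactant side; scale by 3 for the 3 C5H12(l)): (-3)·(-41.5) = +124.5 kcal/mol
(d) reversed (reverse to put CO2(g) on the reactant side): +94.0 kcal/mol
ΔH_rxn = (1)·(-101.5) + (2)·(-30.0) + (-3)·(-41.5) + (-1)·(-94.0) = 57.0 kcal/mol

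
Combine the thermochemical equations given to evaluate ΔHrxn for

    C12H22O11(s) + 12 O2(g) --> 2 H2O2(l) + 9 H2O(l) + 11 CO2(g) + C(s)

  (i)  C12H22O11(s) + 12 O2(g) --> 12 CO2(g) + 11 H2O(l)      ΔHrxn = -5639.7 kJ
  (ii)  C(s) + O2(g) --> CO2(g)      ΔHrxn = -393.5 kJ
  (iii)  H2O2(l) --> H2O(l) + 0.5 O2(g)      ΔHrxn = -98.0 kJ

ΔHrxn = -5050.2 kJ

(i) as written (C12H22O11(s) already on the reactant side): -5639.7 kJ
(ii) reversed (C(s) must end up as a product): +393.5 kJ
(iii) reversed and × 2 (H2O2(l) must end up as a product; ×2 to match 2 H2O2(l) in the target): (-2)·(-98.0) = +196.0 kJ
ΔHrxn = (-5639.7) + (+393.5) + (+196.0) = -5050.2 kJ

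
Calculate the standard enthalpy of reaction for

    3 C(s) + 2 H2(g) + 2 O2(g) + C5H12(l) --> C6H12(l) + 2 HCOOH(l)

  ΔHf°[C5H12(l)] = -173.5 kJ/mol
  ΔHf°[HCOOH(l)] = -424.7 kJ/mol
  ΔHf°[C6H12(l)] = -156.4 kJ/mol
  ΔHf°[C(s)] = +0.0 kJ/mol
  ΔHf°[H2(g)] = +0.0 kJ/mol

ΔH° = -832.3 kJ/mol

Products: 1·(-156.4) + 2·(-424.7) = -1005.8
Reactants: 3·(+0.0) + 2·(+0.0) + 2·(+0.0) + 1·(-173.5) = -173.5
ΔH° = (-1005.8) − (-173.5) = -832.3 kJ/mol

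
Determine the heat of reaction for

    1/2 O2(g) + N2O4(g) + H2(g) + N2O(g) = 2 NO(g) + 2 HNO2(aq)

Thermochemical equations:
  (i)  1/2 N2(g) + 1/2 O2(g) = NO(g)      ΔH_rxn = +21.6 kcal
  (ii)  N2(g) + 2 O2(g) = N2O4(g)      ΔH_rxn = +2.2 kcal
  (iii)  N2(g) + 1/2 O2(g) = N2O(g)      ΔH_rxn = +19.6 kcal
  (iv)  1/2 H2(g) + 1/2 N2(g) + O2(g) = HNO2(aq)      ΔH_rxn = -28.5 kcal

ΔH_rxn = -35.6 kcal

(i) × 2 (×2 to match 2 NO(g) in the target): (2)·(+21.6) = +43.2 kcal
(ii) reversed (N2O4(g) must end up as a reactant): -2.2 kcal
(iii) reversed (N2O(g) must end up as a reactant): -19.6 kcal
(iv) × 2 (scale by 2 for the 2 HNO2(aq)): (2)·(-28.5) = -57.0 kcal
Combining the equations, ΔH_rxn = (+43.2) + (-2.2) + (-19.6) + (-57.0) = -35.6 kcal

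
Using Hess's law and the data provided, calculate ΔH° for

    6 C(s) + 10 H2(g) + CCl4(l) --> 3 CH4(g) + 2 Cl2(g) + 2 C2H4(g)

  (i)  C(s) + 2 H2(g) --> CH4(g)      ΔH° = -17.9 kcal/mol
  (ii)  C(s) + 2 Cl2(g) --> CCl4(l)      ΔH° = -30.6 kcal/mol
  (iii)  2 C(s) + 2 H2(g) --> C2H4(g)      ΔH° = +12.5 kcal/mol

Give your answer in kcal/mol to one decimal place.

(i) × 3 (scale by 3 for the 3 CH4(g)): (3)·(-17.9) = -53.7 kcal/mol
(ii) reversed (reverse to put CCl4(l) on the reactant side): +30.6 kcal/mol
(iii) × 2 (scale by 2 for the 2 C2H4(g)): (2)·(+12.5) = +25.0 kcal/mol
By Hess's law, ΔH° = (-53.7) + (+30.6) + (+25.0) = 1.9 kcal/mol

ΔH° = 1.9 kcal/mol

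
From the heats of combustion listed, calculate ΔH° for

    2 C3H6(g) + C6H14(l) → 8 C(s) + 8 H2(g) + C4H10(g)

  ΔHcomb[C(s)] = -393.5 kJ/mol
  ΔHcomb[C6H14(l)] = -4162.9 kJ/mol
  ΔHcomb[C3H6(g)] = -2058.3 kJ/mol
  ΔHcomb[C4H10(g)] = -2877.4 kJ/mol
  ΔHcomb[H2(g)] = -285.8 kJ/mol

Using ΔH = Σ nΔHc°(reactants) − Σ nΔHc°(products):
= [2·(-2058.3) + 1·(-4162.9)] − [8·(-393.5) + 8·(-285.8) + 1·(-2877.4)]
= 32.3 kJ/mol

ΔH° = 32.3 kJ/mol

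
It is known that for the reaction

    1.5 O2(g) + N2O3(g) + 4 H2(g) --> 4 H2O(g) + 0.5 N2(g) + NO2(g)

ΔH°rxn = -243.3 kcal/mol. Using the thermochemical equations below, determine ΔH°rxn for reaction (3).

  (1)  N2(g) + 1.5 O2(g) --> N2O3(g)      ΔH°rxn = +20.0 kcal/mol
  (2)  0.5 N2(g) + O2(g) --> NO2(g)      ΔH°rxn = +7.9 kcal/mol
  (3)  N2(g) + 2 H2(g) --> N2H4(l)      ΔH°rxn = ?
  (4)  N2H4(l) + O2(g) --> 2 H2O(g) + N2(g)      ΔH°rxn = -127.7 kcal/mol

ΔH°rxn = 12.1 kcal/mol

(1) reversed: -20.0 kcal/mol
(2) as written: +7.9 kcal/mol
(3) × 2: contributes 2·x
(4) × 2: (2)·(-127.7) = -255.4 kcal/mol
-243.3 = (-20.0) + (+7.9) + (-255.4) + 2·x
x = (-243.3 − (-267.5)) / (2) = 12.1 kcal/mol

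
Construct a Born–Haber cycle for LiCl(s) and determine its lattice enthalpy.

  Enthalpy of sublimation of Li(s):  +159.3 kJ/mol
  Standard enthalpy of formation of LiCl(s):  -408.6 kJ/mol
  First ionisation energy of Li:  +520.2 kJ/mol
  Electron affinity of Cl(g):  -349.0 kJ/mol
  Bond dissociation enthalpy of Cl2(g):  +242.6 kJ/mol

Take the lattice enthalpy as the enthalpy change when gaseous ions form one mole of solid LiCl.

ΔHf° = 1·ΔHsub + 1·(ΣIE) + 1/2·D(Cl2) + 1·EA + U
-408.6 = 1·(+159.3) + 1·(+520.2) + 1/2·(+242.6) + 1·(-349.0) + U
U = -408.6 − (+451.8) = -860.4 kJ/mol

U = -860.4 kJ/mol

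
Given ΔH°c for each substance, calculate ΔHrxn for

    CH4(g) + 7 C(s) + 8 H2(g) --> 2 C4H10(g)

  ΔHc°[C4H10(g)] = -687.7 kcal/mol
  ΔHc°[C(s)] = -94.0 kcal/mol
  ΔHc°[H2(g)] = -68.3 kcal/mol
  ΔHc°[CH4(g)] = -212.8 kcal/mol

ΔHrxn = -41.8 kcal/mol

With combustion enthalpies, reactants minus products:
= [1·(-212.8) + 7·(-94.0) + 8·(-68.3)] − [2·(-687.7)]
= -41.8 kcal/mol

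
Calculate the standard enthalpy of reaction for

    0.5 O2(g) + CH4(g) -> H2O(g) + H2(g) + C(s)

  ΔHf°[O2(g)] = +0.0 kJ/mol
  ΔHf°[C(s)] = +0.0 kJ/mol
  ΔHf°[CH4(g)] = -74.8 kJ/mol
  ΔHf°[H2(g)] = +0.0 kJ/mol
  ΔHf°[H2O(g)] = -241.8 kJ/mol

ΔHrxn = -167.0 kJ/mol

ΔH°rxn = Σ nΔHf°(products) − Σ nΔHf°(reactants).
Products: 1·(-241.8) + 1·(+0.0) + 1·(+0.0) = -241.8
Reactants: 1/2·(+0.0) + 1·(-74.8) = -74.8
ΔHrxn = (-241.8) − (-74.8) = -167.0 kJ/mol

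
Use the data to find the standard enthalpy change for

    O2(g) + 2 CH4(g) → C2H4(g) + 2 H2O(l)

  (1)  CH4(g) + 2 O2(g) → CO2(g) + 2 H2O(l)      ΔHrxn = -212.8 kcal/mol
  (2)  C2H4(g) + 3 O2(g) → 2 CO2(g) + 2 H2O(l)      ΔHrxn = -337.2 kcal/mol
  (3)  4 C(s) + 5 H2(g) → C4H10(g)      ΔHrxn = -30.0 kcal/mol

ΔHrxn = -88.4 kcal/mol

(1) × 2 (×2 to match 2 CH4(g) in the target): (2)·(-212.8) = -425.6 kcal/mol
(2) reversed (C2H4(g) must end up as a product): +337.2 kcal/mol
(3): not needed (H2(g) appears nowhere else).
By Hess's law, ΔHrxn = (-425.6) + (+337.2) = -88.4 kcal/mol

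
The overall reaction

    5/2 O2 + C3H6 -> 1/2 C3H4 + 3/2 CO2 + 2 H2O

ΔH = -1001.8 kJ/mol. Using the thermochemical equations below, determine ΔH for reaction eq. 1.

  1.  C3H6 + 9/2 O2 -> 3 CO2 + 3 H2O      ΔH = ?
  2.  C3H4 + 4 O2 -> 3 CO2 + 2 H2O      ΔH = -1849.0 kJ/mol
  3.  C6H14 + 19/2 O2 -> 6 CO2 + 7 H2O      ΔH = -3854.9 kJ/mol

ΔH = -1926.3 kJ/mol

eq. 1 as written (C3H6 already on the reactant side): contributes x
eq. 2 reversed and × 1/2 (C3H4 must end up as a product; scale by 1/2 for the 1/2 C3H4): (-1/2)·(-1849.0) = +924.5 kJ/mol
eq. 3: not needed (C6H14 appears nowhere else).
-1001.8 = (+924.5) + x
x = (-1001.8 − (+924.5)) / (1) = -1926.3 kJ/mol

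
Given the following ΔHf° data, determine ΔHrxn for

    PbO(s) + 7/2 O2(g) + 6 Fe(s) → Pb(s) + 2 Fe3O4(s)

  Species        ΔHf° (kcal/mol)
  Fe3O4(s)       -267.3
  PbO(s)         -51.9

ΔHrxn = -482.7 kcal/mol

Products: 1·(+0.0) + 2·(-267.3) = -534.6
Reactants: 1·(-51.9) + 7/2·(+0.0) + 6·(+0.0) = -51.9
ΔHrxn = (-534.6) − (-51.9) = -482.7 kcal/mol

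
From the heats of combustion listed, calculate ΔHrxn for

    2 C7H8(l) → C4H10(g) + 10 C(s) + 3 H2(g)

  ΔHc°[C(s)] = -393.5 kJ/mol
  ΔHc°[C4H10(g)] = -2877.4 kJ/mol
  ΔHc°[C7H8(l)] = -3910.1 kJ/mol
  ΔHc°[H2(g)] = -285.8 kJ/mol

With combustion enthalpies, reactants minus products:
= [2·(-3910.1)] − [1·(-2877.4) + 10·(-393.5) + 3·(-285.8)]
= -150.4 kJ/mol

ΔHrxn = -150.4 kJ/mol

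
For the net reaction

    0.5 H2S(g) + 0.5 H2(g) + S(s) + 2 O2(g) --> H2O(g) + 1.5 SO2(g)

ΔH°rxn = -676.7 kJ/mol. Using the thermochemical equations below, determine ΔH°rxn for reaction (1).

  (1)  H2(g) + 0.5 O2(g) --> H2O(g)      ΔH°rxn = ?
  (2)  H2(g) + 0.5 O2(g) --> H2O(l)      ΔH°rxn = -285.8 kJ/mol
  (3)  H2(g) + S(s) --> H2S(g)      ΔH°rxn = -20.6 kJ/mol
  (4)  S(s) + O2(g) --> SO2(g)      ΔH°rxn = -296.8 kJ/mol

(1) as written: contributes x
(2): not needed.
(3) reversed and × 1/2: (-1/2)·(-20.6) = +10.3 kJ/mol
(4) × 3/2: (3/2)·(-296.8) = -445.2 kJ/mol
-676.7 = (+10.3) + (-445.2) + x
x = (-676.7 − (-434.9)) / (1) = -241.8 kJ/mol

ΔH°rxn = -241.8 kJ/mol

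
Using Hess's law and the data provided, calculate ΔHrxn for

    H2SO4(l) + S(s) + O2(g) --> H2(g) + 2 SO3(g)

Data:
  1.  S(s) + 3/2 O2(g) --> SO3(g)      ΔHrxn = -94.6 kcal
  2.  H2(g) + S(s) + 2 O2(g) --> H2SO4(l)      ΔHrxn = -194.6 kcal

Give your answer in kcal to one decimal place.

eq. 1 × 2 (scale by 2 for the 2 SO3(g)): (2)·(-94.6) = -189.2 kcal
eq. 2 reversed (reverse to put H2SO4(l) on the reactant side): +194.6 kcal
Combining the equations, ΔHrxn = (2)·(-94.6) + (-1)·(-194.6) = 5.4 kcal

ΔHrxn = 5.4 kcal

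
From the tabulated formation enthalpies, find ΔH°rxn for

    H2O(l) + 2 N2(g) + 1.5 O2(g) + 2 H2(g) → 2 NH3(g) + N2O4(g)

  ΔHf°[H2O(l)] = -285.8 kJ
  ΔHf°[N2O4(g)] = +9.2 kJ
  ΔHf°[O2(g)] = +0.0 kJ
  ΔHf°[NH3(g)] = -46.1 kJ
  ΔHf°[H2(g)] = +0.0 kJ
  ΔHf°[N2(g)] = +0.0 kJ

ΔH°rxn = 202.8 kJ

Products: 2·(-46.1) + 1·(+9.2) = -83.0
Reactants: 1·(-285.8) + 2·(+0.0) + 3/2·(+0.0) + 2·(+0.0) = -285.8
ΔH°rxn = (-83.0) − (-285.8) = 202.8 kJ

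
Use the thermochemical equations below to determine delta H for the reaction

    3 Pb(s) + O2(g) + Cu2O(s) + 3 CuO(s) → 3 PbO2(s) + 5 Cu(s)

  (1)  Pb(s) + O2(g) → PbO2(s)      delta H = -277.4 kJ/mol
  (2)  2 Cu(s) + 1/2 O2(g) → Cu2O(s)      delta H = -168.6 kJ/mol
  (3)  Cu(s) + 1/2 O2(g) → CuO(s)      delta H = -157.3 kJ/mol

delta H = -191.7 kJ/mol

(1) × 3: (3)·(-277.4) = -832.2 kJ/mol
(2) reversed: +168.6 kJ/mol
(3) reversed and × 3: (-3)·(-157.3) = +471.9 kJ/mol
By Hess's law, delta H = (-832.2) + (+168.6) + (+471.9) = -191.7 kJ/mol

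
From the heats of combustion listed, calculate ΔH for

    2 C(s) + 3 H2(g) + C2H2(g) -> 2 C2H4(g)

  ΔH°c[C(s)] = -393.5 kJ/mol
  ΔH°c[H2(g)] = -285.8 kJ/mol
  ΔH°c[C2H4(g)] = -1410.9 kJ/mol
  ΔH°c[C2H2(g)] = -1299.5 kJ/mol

Using ΔH = Σ nΔHc°(reactants) − Σ nΔHc°(products):
= [2·(-393.5) + 3·(-285.8) + 1·(-1299.5)] − [2·(-1410.9)]
= -122.1 kJ/mol

ΔH = -122.1 kJ/mol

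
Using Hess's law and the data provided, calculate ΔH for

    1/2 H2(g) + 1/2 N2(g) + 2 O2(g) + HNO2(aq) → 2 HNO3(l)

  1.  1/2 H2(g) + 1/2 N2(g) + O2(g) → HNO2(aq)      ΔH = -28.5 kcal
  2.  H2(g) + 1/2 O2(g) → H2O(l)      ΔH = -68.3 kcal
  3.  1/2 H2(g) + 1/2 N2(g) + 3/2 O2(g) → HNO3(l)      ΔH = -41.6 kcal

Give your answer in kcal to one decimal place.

ΔH = -54.7 kcal

eq. 1 reversed: +28.5 kcal
eq. 2: not needed.
eq. 3 × 2: (2)·(-41.6) = -83.2 kcal
ΔH = (-1)·(-28.5) + (2)·(-41.6) = -54.7 kcal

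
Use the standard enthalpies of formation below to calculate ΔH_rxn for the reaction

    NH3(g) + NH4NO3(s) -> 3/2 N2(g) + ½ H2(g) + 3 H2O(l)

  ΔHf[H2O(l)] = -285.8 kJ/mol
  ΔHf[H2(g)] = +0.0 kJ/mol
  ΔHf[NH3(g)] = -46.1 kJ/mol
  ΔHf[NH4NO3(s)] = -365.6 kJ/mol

ΔH_rxn = -445.7 kJ/mol

Products: 3/2·(+0.0) + 1/2·(+0.0) + 3·(-285.8) = -857.4
Reactants: 1·(-46.1) + 1·(-365.6) = -411.7
ΔH_rxn = (-857.4) − (-411.7) = -445.7 kJ/mol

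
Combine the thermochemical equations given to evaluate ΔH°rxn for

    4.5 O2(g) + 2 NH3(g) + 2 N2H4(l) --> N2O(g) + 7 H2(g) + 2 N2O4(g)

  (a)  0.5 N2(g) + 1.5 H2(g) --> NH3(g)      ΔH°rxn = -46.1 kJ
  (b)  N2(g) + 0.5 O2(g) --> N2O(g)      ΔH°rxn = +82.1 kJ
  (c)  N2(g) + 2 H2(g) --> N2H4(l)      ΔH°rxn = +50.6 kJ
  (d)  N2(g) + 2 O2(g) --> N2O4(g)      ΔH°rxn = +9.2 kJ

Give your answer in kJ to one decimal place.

ΔH°rxn = 91.5 kJ

(a) reversed and × 2 (reverse to put NH3(g) on the reactant side; ×2 to match 2 NH3(g) in the target): (-2)·(-46.1) = +92.2 kJ
(b) as written (N2O(g) already on the product side): +82.1 kJ
(c) reversed and × 2 (reverse to put N2H4(l) on the reactant side; scale by 2 for the 2 N2H4(l)): (-2)·(+50.6) = -101.2 kJ
(d) × 2 (×2 to match 2 N2O4(g) in the target): (2)·(+9.2) = +18.4 kJ
By Hess's law, ΔH°rxn = (-2)·(-46.1) + (1)·(+82.1) + (-2)·(+50.6) + (2)·(+9.2) = 91.5 kJ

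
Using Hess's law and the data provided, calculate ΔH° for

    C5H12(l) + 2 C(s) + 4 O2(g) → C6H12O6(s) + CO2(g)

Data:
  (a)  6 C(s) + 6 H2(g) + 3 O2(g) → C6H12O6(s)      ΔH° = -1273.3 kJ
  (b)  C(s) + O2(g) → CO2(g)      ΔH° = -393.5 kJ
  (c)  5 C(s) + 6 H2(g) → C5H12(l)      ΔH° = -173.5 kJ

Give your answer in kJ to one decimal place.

(a) as written: -1273.3 kJ
(b) as written: -393.5 kJ
(c) reversed: +173.5 kJ
ΔH° = (-1273.3) + (-393.5) + (+173.5) = -1493.3 kJ

ΔH° = -1493.3 kJ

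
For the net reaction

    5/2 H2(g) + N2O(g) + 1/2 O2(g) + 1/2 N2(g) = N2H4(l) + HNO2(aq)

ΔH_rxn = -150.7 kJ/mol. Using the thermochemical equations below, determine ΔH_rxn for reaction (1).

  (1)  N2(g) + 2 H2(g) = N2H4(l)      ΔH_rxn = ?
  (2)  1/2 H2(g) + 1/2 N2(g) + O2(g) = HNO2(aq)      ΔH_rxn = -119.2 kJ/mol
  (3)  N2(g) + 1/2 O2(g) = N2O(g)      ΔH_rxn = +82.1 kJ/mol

(1) as written (N2H4(l) already on the product side): contributes x
(2) as written (HNO2(aq) already on the product side): -119.2 kJ/mol
(3) reversed (N2O(g) must end up as a reactant): -82.1 kJ/mol
-150.7 = (-119.2) + (-82.1) + x
x = (-150.7 − (-201.3)) / (1) = 50.6 kJ/mol

ΔH_rxn = 50.6 kJ/mol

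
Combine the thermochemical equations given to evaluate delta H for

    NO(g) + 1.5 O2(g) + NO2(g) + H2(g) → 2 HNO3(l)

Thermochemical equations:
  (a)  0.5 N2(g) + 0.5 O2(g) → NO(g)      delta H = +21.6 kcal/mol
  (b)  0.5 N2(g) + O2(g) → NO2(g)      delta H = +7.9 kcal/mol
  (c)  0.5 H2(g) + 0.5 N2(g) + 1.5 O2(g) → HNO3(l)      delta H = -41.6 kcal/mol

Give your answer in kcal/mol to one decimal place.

(a) reversed: -21.6 kcal/mol
(b) reversed: -7.9 kcal/mol
(c) × 2: (2)·(-41.6) = -83.2 kcal/mol
delta H = (-1)·(+21.6) + (-1)·(+7.9) + (2)·(-41.6) = -112.7 kcal/mol

delta H = -112.7 kcal/mol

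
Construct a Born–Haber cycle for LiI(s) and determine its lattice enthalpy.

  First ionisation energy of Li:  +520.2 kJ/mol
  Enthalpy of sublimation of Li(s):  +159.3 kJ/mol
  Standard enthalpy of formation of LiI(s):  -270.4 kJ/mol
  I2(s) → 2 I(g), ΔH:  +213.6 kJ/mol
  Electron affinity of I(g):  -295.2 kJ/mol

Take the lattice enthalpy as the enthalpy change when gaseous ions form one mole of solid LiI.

U = -761.5 kJ/mol

ΔHf° = 1·ΔHsub + 1·(ΣIE) + 1/2·D(I2) + 1·EA + U
-270.4 = 1·(+159.3) + 1·(+520.2) + 1/2·(+213.6) + 1·(-295.2) + U
U = -270.4 − (+491.1) = -761.5 kJ/mol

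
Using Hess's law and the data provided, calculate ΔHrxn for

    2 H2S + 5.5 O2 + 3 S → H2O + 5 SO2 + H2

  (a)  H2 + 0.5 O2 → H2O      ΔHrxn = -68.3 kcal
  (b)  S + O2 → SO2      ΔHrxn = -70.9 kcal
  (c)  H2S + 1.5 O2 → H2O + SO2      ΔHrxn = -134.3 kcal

(a) reversed (H2 must end up as a product): +68.3 kcal
(b) × 3 (×3 to match 3 S in the target): (3)·(-70.9) = -212.7 kcal
(c) × 2 (scale by 2 for the 2 H2S): (2)·(-134.3) = -268.6 kcal
ΔHrxn = (-1)·(-68.3) + (3)·(-70.9) + (2)·(-134.3) = -413.0 kcal

ΔHrxn = -413.0 kcal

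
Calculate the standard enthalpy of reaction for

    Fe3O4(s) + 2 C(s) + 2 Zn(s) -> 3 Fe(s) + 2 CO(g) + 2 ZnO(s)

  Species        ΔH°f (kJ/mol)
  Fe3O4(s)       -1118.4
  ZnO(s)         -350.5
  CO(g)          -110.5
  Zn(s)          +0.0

ΔH°rxn = Σ nΔHf°(products) − Σ nΔHf°(reactants).
Products: 3·(+0.0) + 2·(-110.5) + 2·(-350.5) = -922.0
Reactants: 1·(-1118.4) + 2·(+0.0) + 2·(+0.0) = -1118.4
ΔHrxn = (-922.0) − (-1118.4) = 196.4 kJ/mol

ΔHrxn = 196.4 kJ/mol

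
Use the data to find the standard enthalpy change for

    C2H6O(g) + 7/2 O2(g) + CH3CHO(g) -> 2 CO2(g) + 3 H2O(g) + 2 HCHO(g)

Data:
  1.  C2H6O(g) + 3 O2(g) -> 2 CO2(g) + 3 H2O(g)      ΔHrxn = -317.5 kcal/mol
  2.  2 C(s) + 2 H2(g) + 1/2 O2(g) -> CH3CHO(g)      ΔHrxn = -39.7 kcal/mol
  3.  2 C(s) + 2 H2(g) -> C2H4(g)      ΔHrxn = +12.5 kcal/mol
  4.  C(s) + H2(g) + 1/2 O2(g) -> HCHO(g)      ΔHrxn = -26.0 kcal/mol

ΔHrxn = -329.8 kcal/mol

eq. 1 as written (C2H6O(g) already on the reactant side): -317.5 kcal/mol
eq. 2 reversed (CH3CHO(g) must end up as a reactant): +39.7 kcal/mol
eq. 3: not needed (C2H4(g) appears nowhere else).
eq. 4 × 2 (×2 to match 2 HCHO(g) in the target): (2)·(-26.0) = -52.0 kcal/mol
By Hess's law, ΔHrxn = (1)·(-317.5) + (-1)·(-39.7) + (2)·(-26.0) = -329.8 kcal/mol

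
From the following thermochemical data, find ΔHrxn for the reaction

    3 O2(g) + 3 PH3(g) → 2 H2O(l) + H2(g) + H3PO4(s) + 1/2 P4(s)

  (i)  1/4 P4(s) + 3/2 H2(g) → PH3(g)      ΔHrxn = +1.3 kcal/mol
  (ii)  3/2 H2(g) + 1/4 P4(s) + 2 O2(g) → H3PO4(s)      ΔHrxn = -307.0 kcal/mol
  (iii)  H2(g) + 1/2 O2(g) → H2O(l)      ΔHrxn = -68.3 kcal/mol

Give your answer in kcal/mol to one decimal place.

ΔHrxn = -447.5 kcal/mol

(i) reversed and × 3 (reverse to put PH3(g) on the reactant side; ×3 to match 3 PH3(g) in the target): (-3)·(+1.3) = -3.9 kcal/mol
(ii) as written (H3PO4(s) already on the product side): -307.0 kcal/mol
(iii) × 2 (scale by 2 for the 2 H2O(l)): (2)·(-68.3) = -136.6 kcal/mol
Summing the manipulated equations, ΔHrxn = (-3.9) + (-307.0) + (-136.6) = -447.5 kcal/mol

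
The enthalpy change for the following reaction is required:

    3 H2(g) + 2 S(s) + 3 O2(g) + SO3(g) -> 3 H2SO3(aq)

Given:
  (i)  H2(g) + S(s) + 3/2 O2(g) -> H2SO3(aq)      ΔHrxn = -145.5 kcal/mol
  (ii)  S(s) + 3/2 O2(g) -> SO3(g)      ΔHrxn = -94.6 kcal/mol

(i) × 3 (scale by 3 for the 3 H2SO3(aq)): (3)·(-145.5) = -436.5 kcal/mol
(ii) reversed (SO3(g) must end up as a reactant): +94.6 kcal/mol
Summing the manipulated equations, ΔHrxn = (-436.5) + (+94.6) = -341.9 kcal/mol

ΔHrxn = -341.9 kcal/mol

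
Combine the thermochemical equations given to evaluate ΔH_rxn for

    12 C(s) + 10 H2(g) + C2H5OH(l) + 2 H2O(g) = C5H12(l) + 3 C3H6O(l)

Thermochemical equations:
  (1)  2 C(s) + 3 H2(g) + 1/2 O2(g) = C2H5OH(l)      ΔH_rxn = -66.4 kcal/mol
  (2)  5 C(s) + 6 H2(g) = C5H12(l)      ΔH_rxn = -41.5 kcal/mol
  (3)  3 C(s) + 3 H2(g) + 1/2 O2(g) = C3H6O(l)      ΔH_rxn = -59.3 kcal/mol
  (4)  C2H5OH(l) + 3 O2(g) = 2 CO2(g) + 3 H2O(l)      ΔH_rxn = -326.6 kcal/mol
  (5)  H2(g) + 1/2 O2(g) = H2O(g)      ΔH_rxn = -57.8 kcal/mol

ΔH_rxn = -37.4 kcal/mol

(1) reversed: +66.4 kcal/mol
(2) as written: -41.5 kcal/mol
(3) × 3: (3)·(-59.3) = -177.9 kcal/mol
(4): not needed.
(5) reversed and × 2: (-2)·(-57.8) = +115.6 kcal/mol
Summing the manipulated equations, ΔH_rxn = (-1)·(-66.4) + (1)·(-41.5) + (3)·(-59.3) + (-2)·(-57.8) = -37.4 kcal/mol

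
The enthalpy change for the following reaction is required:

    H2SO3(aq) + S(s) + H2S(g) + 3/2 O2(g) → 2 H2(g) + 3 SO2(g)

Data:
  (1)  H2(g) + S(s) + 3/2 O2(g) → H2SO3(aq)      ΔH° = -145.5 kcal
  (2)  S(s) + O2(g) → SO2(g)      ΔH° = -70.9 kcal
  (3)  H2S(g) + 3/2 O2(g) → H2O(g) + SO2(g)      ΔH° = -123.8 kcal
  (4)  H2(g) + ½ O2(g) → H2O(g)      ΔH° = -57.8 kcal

(1) reversed: +145.5 kcal
(2) × 2: (2)·(-70.9) = -141.8 kcal
(3) as written: -123.8 kcal
(4) reversed: +57.8 kcal
Since enthalpy is a state function, ΔH° = (-1)·(-145.5) + (2)·(-70.9) + (1)·(-123.8) + (-1)·(-57.8) = -62.3 kcal

ΔH° = -62.3 kcal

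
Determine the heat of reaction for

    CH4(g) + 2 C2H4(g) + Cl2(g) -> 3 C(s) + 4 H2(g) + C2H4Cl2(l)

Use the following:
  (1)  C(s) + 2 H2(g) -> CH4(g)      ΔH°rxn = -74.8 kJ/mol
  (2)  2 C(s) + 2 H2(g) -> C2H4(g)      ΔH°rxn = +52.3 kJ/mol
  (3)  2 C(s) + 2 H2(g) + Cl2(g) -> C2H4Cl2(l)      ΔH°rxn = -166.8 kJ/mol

(1) reversed (reverse to put CH4(g) on the reactant side): +74.8 kJ/mol
(2) reversed and × 2 (C2H4(g) must end up as a reactant; scale by 2 for the 2 C2H4(g)): (-2)·(+52.3) = -104.6 kJ/mol
(3) as written (C2H4Cl2(l) already on the product side): -166.8 kJ/mol
Since enthalpy is a state function, ΔH°rxn = (-1)·(-74.8) + (-2)·(+52.3) + (1)·(-166.8) = -196.6 kJ/mol

ΔH°rxn = -196.6 kJ/mol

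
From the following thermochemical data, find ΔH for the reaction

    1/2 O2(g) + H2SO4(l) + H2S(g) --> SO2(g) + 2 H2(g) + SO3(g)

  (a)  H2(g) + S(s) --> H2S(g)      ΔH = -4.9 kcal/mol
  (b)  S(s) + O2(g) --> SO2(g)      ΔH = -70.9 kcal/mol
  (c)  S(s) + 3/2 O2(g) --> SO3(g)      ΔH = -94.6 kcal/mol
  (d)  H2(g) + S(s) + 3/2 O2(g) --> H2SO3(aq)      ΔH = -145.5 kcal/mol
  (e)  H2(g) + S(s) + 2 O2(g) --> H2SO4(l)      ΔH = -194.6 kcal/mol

(a) reversed: +4.9 kcal/mol
(b) as written: -70.9 kcal/mol
(c) as written: -94.6 kcal/mol
(d): not needed.
(e) reversed: +194.6 kcal/mol
ΔH = (-1)·(-4.9) + (1)·(-70.9) + (1)·(-94.6) + (-1)·(-194.6) = 34.0 kcal/mol

ΔH = 34.0 kcal/mol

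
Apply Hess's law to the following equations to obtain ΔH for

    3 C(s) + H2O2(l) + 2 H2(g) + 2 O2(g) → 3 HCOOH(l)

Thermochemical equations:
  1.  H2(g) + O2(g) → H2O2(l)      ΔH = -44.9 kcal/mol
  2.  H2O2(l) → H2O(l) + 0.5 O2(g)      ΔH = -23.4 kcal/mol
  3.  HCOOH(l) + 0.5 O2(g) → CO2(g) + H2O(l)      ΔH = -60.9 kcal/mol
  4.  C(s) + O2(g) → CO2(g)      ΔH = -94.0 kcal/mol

eq. 1 × 2: (2)·(-44.9) = -89.8 kcal/mol
eq. 2 × 3: (3)·(-23.4) = -70.2 kcal/mol
eq. 3 reversed and × 3: (-3)·(-60.9) = +182.7 kcal/mol
eq. 4 × 3: (3)·(-94.0) = -282.0 kcal/mol
ΔH = (2)·(-44.9) + (3)·(-23.4) + (-3)·(-60.9) + (3)·(-94.0) = -259.3 kcal/mol

ΔH = -259.3 kcal/mol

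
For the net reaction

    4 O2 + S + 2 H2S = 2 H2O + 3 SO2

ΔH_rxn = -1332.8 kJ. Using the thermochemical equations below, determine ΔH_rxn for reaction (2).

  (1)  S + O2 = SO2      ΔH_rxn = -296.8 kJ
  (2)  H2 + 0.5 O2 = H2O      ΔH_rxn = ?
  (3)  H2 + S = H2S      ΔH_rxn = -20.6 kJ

ΔH_rxn = -241.8 kJ

(1) × 3: (3)·(-296.8) = -890.4 kJ
(2) × 2: contributes 2·x
(3) reversed and × 2: (-2)·(-20.6) = +41.2 kJ
-1332.8 = (-890.4) + (+41.2) + 2·x
x = (-1332.8 − (-849.2)) / (2) = -241.8 kJ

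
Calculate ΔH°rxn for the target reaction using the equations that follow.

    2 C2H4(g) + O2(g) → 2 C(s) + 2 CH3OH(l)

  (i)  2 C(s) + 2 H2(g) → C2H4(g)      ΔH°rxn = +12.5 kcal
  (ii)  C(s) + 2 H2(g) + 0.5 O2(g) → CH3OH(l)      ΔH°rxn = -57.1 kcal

(i) reversed and × 2 (reverse to put C2H4(g) on the reactant side; ×2 to match 2 C2H4(g) in the target): (-2)·(+12.5) = -25.0 kcal
(ii) × 2 (scale by 2 for the 2 CH3OH(l)): (2)·(-57.1) = -114.2 kcal
Summing the manipulated equations, ΔH°rxn = (-2)·(+12.5) + (2)·(-57.1) = -139.2 kcal

ΔH°rxn = -139.2 kcal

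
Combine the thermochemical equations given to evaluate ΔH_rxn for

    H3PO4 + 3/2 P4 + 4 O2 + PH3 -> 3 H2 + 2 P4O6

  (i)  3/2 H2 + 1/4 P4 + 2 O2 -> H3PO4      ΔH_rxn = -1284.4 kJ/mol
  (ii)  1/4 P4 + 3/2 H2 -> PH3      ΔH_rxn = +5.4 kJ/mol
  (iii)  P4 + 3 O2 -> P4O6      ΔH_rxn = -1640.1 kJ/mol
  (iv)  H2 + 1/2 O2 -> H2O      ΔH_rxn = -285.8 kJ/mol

(i) reversed: +1284.4 kJ/mol
(ii) reversed: -5.4 kJ/mol
(iii) × 2: (2)·(-1640.1) = -3280.2 kJ/mol
(iv): not needed.
ΔH_rxn = (+1284.4) + (-5.4) + (-3280.2) = -2001.2 kJ/mol

ΔH_rxn = -2001.2 kJ/mol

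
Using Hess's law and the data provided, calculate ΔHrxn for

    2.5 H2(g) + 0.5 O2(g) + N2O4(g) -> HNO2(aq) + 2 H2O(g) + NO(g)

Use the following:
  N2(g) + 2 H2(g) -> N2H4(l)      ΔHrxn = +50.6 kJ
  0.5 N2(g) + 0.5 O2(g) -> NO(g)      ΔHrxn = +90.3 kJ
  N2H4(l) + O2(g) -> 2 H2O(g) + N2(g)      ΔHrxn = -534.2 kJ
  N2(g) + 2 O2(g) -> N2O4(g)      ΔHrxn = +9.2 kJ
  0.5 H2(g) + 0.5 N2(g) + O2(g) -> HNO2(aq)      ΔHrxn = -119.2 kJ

equation 1 as written: +50.6 kJ
equation 2 as written: +90.3 kJ
equation 3 as written: -534.2 kJ
equation 4 reversed: -9.2 kJ
equation 5 as written: -119.2 kJ
Combining the equations, ΔHrxn = (+50.6) + (+90.3) + (-534.2) + (-9.2) + (-119.2) = -521.7 kJ

ΔHrxn = -521.7 kJ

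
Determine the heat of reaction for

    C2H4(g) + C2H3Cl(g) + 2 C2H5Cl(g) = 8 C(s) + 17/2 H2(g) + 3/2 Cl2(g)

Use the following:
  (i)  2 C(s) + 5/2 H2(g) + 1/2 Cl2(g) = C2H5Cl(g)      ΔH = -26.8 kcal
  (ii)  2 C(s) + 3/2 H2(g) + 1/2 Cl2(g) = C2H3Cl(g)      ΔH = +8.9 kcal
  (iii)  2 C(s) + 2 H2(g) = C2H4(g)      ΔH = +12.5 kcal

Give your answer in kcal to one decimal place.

ΔH = 32.2 kcal

(i) reversed and × 2 (reverse to put C2H5Cl(g) on the reactant side; scale by 2 for the 2 C2H5Cl(g)): (-2)·(-26.8) = +53.6 kcal
(ii) reversed (C2H3Cl(g) must end up as a reactant): -8.9 kcal
(iii) reversed (reverse to put C2H4(g) on the reactant side): -12.5 kcal
ΔH = (+53.6) + (-8.9) + (-12.5) = 32.2 kcal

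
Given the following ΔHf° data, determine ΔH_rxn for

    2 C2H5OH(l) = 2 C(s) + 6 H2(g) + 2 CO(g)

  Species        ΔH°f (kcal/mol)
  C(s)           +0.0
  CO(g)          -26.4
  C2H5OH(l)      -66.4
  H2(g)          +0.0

Products: 2·(+0.0) + 6·(+0.0) + 2·(-26.4) = -52.8
Reactants: 2·(-66.4) = -132.8
ΔH_rxn = (-52.8) − (-132.8) = 80.0 kcal/mol

ΔH_rxn = 80.0 kcal/mol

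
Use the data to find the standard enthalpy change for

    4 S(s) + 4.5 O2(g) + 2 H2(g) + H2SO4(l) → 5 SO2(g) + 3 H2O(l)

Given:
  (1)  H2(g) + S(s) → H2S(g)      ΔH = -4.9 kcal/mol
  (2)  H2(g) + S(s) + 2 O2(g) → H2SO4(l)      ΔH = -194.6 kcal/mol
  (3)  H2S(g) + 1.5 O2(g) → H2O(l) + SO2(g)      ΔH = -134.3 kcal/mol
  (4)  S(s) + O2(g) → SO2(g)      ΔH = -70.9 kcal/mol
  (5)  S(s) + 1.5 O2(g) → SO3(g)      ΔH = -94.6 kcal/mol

ΔH = -364.8 kcal/mol

(1) × 3: (3)·(-4.9) = -14.7 kcal/mol
(2) reversed (reverse to put H2SO4(l) on the reactant side): +194.6 kcal/mol
(3) × 3 (scale by 3 for the 3 H2O(l)): (3)·(-134.3) = -402.9 kcal/mol
(4) × 2: (2)·(-70.9) = -141.8 kcal/mol
(5): not needed (SO3(g) appears nowhere else).
ΔH = (-14.7) + (+194.6) + (-402.9) + (-141.8) = -364.8 kcal/mol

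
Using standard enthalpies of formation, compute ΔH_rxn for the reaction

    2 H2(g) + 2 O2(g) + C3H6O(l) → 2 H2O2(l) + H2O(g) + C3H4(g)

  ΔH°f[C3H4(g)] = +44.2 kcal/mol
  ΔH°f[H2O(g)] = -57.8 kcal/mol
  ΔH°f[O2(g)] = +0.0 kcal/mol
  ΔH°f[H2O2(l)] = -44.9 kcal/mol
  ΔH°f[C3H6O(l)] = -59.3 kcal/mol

ΔH_rxn = -44.1 kcal/mol

Products: 2·(-44.9) + 1·(-57.8) + 1·(+44.2) = -103.4
Reactants: 2·(+0.0) + 2·(+0.0) + 1·(-59.3) = -59.3
ΔH_rxn = (-103.4) − (-59.3) = -44.1 kcal/mol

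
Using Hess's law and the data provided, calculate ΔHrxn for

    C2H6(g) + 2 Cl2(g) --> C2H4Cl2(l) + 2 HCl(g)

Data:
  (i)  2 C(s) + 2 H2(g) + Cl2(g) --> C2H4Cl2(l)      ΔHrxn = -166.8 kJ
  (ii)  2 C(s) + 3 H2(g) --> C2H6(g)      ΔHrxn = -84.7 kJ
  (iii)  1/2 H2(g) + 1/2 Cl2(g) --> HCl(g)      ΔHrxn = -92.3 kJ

(i) as written: -166.8 kJ
(ii) reversed: +84.7 kJ
(iii) × 2: (2)·(-92.3) = -184.6 kJ
By Hess's law, ΔHrxn = (-166.8) + (+84.7) + (-184.6) = -266.7 kJ

ΔHrxn = -266.7 kJ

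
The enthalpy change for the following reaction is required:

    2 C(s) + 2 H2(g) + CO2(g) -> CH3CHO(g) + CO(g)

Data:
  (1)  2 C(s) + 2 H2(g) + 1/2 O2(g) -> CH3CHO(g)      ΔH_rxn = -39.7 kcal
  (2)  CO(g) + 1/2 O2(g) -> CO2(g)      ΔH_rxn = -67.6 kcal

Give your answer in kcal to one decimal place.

(1) as written: -39.7 kcal
(2) reversed: +67.6 kcal
ΔH_rxn = (-39.7) + (+67.6) = 27.9 kcal

ΔH_rxn = 27.9 kcal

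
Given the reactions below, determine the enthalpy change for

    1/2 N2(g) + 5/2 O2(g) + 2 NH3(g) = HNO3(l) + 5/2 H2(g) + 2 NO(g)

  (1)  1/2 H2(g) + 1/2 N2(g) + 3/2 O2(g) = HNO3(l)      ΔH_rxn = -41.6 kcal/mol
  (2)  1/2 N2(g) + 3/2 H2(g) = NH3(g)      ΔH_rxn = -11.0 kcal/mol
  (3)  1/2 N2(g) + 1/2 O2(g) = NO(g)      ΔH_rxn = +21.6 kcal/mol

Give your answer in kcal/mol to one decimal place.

(1) as written: -41.6 kcal/mol
(2) reversed and × 2: (-2)·(-11.0) = +22.0 kcal/mol
(3) × 2: (2)·(+21.6) = +43.2 kcal/mol
Summing the manipulated equations, ΔH_rxn = (-41.6) + (+22.0) + (+43.2) = 23.6 kcal/mol

ΔH_rxn = 23.6 kcal/mol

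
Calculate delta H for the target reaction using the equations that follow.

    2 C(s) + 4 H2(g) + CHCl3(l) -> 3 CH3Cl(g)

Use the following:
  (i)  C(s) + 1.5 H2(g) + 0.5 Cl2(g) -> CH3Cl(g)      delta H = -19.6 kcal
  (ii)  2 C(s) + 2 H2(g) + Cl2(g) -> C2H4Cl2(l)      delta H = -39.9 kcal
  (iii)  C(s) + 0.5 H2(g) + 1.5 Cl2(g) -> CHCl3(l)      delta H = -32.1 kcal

(i) × 3 (×3 to match 3 CH3Cl(g) in the target): (3)·(-19.6) = -58.8 kcal
(ii): not needed (C2H4Cl2(l) appears nowhere else).
(iii) reversed (reverse to put CHCl3(l) on the reactant side): +32.1 kcal
delta H = (-58.8) + (+32.1) = -26.7 kcal

delta H = -26.7 kcal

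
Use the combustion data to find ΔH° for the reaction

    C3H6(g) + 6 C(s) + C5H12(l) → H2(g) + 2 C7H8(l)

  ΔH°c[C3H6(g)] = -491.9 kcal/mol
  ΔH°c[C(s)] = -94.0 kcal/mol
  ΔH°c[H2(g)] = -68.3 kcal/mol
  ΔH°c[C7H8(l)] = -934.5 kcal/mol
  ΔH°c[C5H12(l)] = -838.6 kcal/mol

With combustion enthalpies, reactants minus products:
= [1·(-491.9) + 6·(-94.0) + 1·(-838.6)] − [1·(-68.3) + 2·(-934.5)]
= 42.8 kcal/mol

ΔH° = 42.8 kcal/mol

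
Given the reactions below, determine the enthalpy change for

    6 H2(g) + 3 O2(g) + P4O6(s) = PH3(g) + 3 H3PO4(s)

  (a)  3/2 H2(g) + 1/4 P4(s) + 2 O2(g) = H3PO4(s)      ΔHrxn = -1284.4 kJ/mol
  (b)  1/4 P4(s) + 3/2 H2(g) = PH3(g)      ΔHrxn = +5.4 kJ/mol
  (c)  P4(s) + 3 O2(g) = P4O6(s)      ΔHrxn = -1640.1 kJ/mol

ΔHrxn = -2207.7 kJ/mol

(a) × 3 (scale by 3 for the 3 H3PO4(s)): (3)·(-1284.4) = -3853.2 kJ/mol
(b) as written (PH3(g) already on the product side): +5.4 kJ/mol
(c) reversed (P4O6(s) must end up as a reactant): +1640.1 kJ/mol
ΔHrxn = (-3853.2) + (+5.4) + (+1640.1) = -2207.7 kJ/mol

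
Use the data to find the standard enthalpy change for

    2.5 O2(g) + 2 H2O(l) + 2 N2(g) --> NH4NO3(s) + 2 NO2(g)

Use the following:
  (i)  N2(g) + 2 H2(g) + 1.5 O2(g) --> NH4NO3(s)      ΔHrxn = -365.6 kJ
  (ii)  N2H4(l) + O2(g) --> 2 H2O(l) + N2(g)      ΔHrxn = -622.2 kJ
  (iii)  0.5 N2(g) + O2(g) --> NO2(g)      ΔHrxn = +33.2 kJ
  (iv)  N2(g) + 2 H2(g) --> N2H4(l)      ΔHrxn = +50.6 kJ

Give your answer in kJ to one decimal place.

ΔHrxn = 272.4 kJ

(i) as written (NH4NO3(s) already on the product side): -365.6 kJ
(ii) reversed (H2O(l) must end up as a reactant): +622.2 kJ
(iii) × 2 (scale by 2 for the 2 NO2(g)): (2)·(+33.2) = +66.4 kJ
(iv) reversed: -50.6 kJ
By Hess's law, ΔHrxn = (-365.6) + (+622.2) + (+66.4) + (-50.6) = 272.4 kJ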